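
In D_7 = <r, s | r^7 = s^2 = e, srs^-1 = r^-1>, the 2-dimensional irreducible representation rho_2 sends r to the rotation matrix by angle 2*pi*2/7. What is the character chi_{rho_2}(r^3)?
chi_{rho_2}(r^3) = 2*cos(2*pi*2*3/7) = 2*cos(2*pi/7)

Explanation: rho_2(r^3) is rotation by angle 2*pi*2*3/7, whose trace is 2*cos(2*pi*2*3/7) = 2*cos(2*pi/7).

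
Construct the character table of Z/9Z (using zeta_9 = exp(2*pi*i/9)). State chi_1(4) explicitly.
Character table of Z/9Z (irreps indexed chi_0,...,chi_8 with chi_k(m) = zeta_9^(k*m), zeta_9 = exp(2*pi*i/9)):
  irrep \ class  {0} (size 1)  {1} (size 1)    {2} (size 1)    {3} (size 1)    {4} (size 1)    {5} (size 1)    {6} (size 1)    {7} (size 1)    {8} (size 1)  
  chi_0          1             1               1               1               1               1               1               1               1             
  chi_1          1             exp(2*I*pi/9)   exp(4*I*pi/9)   exp(2*I*pi/3)   exp(8*I*pi/9)   exp(-8*I*pi/9)  exp(-2*I*pi/3)  exp(-4*I*pi/9)  exp(-2*I*pi/9)
  chi_2          1             exp(4*I*pi/9)   exp(8*I*pi/9)   exp(-2*I*pi/3)  exp(-2*I*pi/9)  exp(2*I*pi/9)   exp(2*I*pi/3)   exp(-8*I*pi/9)  exp(-4*I*pi/9)
  chi_3          1             exp(2*I*pi/3)   exp(-2*I*pi/3)  1               exp(2*I*pi/3)   exp(-2*I*pi/3)  1               exp(2*I*pi/3)   exp(-2*I*pi/3)
  chi_4          1             exp(8*I*pi/9)   exp(-2*I*pi/9)  exp(2*I*pi/3)   exp(-4*I*pi/9)  exp(4*I*pi/9)   exp(-2*I*pi/3)  exp(2*I*pi/9)   exp(-8*I*pi/9)
  chi_5          1             exp(-8*I*pi/9)  exp(2*I*pi/9)   exp(-2*I*pi/3)  exp(4*I*pi/9)   exp(-4*I*pi/9)  exp(2*I*pi/3)   exp(-2*I*pi/9)  exp(8*I*pi/9) 
  chi_6          1             exp(-2*I*pi/3)  exp(2*I*pi/3)   1               exp(-2*I*pi/3)  exp(2*I*pi/3)   1               exp(-2*I*pi/3)  exp(2*I*pi/3) 
  chi_7          1             exp(-4*I*pi/9)  exp(-8*I*pi/9)  exp(2*I*pi/3)   exp(2*I*pi/9)   exp(-2*I*pi/9)  exp(-2*I*pi/3)  exp(8*I*pi/9)   exp(4*I*pi/9) 
  chi_8          1             exp(-2*I*pi/9)  exp(-4*I*pi/9)  exp(-2*I*pi/3)  exp(-8*I*pi/9)  exp(8*I*pi/9)   exp(2*I*pi/3)   exp(4*I*pi/9)   exp(2*I*pi/9) 

Spot check: chi_1(4) = zeta_9^(1*4) = zeta_9^4 = exp(8*I*pi/9).

Working: Z/9Z is abelian, so all 9 irreducible complex representations are 1-dimensional. They are given by chi_k(m) = zeta_9^(k*m) for k = 0,...,8. Row orthogonality: sum_m chi_k(m) conj(chi_l(m)) = 9 * [k = l].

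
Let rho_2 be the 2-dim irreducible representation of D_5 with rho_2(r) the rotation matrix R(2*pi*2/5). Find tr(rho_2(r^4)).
chi_{rho_2}(r^4) = 2*cos(2*pi*2*4/5) = -sqrt(5)/2 - 1/2

Explanation: rho_2(r^4) is rotation by angle 2*pi*2*4/5, whose trace is 2*cos(2*pi*2*4/5) = -sqrt(5)/2 - 1/2.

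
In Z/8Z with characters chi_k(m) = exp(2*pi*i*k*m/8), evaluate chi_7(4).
chi_7(4) = zeta_8^28 = -1

Argument: chi_7(4) = zeta_8^(7*4) = zeta_8^28. Since zeta_8^8 = 1, this equals zeta_8^4 = exp(2*pi*i*4/8) = -1.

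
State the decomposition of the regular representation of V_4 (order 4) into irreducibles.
Each irreducible V_i of dimension d_i appears with multiplicity d_i, i.e. rho_reg = (direct sum over all irreducibles V_i) d_i V_i. The irreducible dimensions for V_4 are 1, 1, 1, 1: 4 irreducibles of dimension 1, each with multiplicity 1. Total dimension 4*1*1 = 4 = |G|.

Justification: General theorem: in the regular representation of a finite group G, each irreducible appears with multiplicity equal to its dimension. Check: dim(rho_reg) = sum d_i^2 = 1 + 1 + 1 + 1 = 4 = |G|.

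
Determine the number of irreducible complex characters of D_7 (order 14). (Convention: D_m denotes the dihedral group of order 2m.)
5

Derivation: The number of irreducible complex representations of a finite group equals its number of conjugacy classes. D_7 has 5 conjugacy classes ((n+3)/2 for n odd), so D_7 (order 14) has exactly 5 irreducible complex representations.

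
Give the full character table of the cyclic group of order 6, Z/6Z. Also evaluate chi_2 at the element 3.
Character table of Z/6Z (irreps indexed chi_0,...,chi_5 with chi_k(m) = zeta_6^(k*m), zeta_6 = exp(2*pi*i/6)):
  irrep \ class  {0} (size 1)  {1} (size 1)    {2} (size 1)    {3} (size 1)  {4} (size 1)    {5} (size 1)  
  chi_0          1             1               1               1             1               1             
  chi_1          1             exp(I*pi/3)     exp(2*I*pi/3)   -1            exp(-2*I*pi/3)  exp(-I*pi/3)  
  chi_2          1             exp(2*I*pi/3)   exp(-2*I*pi/3)  1             exp(2*I*pi/3)   exp(-2*I*pi/3)
  chi_3          1             -1              1               -1            1               -1            
  chi_4          1             exp(-2*I*pi/3)  exp(2*I*pi/3)   1             exp(-2*I*pi/3)  exp(2*I*pi/3) 
  chi_5          1             exp(-I*pi/3)    exp(-2*I*pi/3)  -1            exp(2*I*pi/3)   exp(I*pi/3)   

Spot check: chi_2(3) = zeta_6^(2*3) = zeta_6^6 = 1.

Details: Z/6Z is abelian, so all 6 irreducible complex representations are 1-dimensional. They are given by chi_k(m) = zeta_6^(k*m) for k = 0,...,5. Row orthogonality: sum_m chi_k(m) conj(chi_l(m)) = 6 * [k = l].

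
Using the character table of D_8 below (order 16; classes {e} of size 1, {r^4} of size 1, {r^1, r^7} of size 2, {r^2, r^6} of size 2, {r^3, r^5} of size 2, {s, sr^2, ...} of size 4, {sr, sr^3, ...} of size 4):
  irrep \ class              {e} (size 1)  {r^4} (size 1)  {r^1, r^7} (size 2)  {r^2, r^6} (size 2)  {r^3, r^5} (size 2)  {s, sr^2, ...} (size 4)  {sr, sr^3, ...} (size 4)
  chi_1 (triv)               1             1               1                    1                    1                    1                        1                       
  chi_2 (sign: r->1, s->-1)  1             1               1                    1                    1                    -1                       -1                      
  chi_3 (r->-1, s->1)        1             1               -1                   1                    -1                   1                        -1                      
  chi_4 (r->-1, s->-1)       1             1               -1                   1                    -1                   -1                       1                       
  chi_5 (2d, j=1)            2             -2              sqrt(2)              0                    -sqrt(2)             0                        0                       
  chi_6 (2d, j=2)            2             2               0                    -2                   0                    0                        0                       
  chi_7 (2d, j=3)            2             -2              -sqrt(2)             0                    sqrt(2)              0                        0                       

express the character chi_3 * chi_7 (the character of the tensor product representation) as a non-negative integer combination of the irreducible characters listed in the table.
chi_3 tensor chi_7 = chi_5 (all other irreducibles have multiplicity 0).

Reasoning: The character of a tensor product is the pointwise product (chi_3 * chi_7)(C) = chi_3(C) * chi_7(C):
  {e}: (1)*(2), {r^4}: (1)*(-2), {r^1, r^7}: (-1)*(-sqrt(2)), {r^2, r^6}: (1)*(0), {r^3, r^5}: (-1)*(sqrt(2)), {s, sr^2, ...}: (1)*(0), {sr, sr^3, ...}: (-1)*(0)
so (chi_3 * chi_7) takes values
  {e} -> 2, {r^4} -> -2, {r^1, r^7} -> sqrt(2), {r^2, r^6} -> 0, {r^3, r^5} -> -sqrt(2), {s, sr^2, ...} -> 0, {sr, sr^3, ...} -> 0.
Now take the inner product of this character with each irreducible chi from the table, <chi_3*chi_7, chi> = (1/16) sum_C |C| (chi_3*chi_7)(C) conj(chi(C)):
  <chi_3*chi_7, chi_1> = (1/16)[1*(2)*conj(1) + 1*(-2)*conj(1) + 2*(sqrt(2))*conj(1) + 2*(0)*conj(1) + 2*(-sqrt(2))*conj(1) + 4*(0)*conj(1) + 4*(0)*conj(1)]
      = (1/16)[(2) + (-2) + (2*sqrt(2)) + (0) + (-2*sqrt(2)) + (0) + (0)] = 0/16 = 0
  <chi_3*chi_7, chi_2> = (1/16)[1*(2)*conj(1) + 1*(-2)*conj(1) + 2*(sqrt(2))*conj(1) + 2*(0)*conj(1) + 2*(-sqrt(2))*conj(1) + 4*(0)*conj(-1) + 4*(0)*conj(-1)]
      = (1/16)[(2) + (-2) + (2*sqrt(2)) + (0) + (-2*sqrt(2)) + (0) + (0)] = 0/16 = 0
  <chi_3*chi_7, chi_3> = (1/16)[1*(2)*conj(1) + 1*(-2)*conj(1) + 2*(sqrt(2))*conj(-1) + 2*(0)*conj(1) + 2*(-sqrt(2))*conj(-1) + 4*(0)*conj(1) + 4*(0)*conj(-1)]
      = (1/16)[(2) + (-2) + (-2*sqrt(2)) + (0) + (2*sqrt(2)) + (0) + (0)] = 0/16 = 0
  <chi_3*chi_7, chi_4> = (1/16)[1*(2)*conj(1) + 1*(-2)*conj(1) + 2*(sqrt(2))*conj(-1) + 2*(0)*conj(1) + 2*(-sqrt(2))*conj(-1) + 4*(0)*conj(-1) + 4*(0)*conj(1)]
      = (1/16)[(2) + (-2) + (-2*sqrt(2)) + (0) + (2*sqrt(2)) + (0) + (0)] = 0/16 = 0
  <chi_3*chi_7, chi_5> = (1/16)[1*(2)*conj(2) + 1*(-2)*conj(-2) + 2*(sqrt(2))*conj(sqrt(2)) + 2*(0)*conj(0) + 2*(-sqrt(2))*conj(-sqrt(2)) + 4*(0)*conj(0) + 4*(0)*conj(0)]
      = (1/16)[(4) + (4) + (4) + (0) + (4) + (0) + (0)] = 16/16 = 1
  <chi_3*chi_7, chi_6> = (1/16)[1*(2)*conj(2) + 1*(-2)*conj(2) + 2*(sqrt(2))*conj(0) + 2*(0)*conj(-2) + 2*(-sqrt(2))*conj(0) + 4*(0)*conj(0) + 4*(0)*conj(0)]
      = (1/16)[(4) + (-4) + (0) + (0) + (0) + (0) + (0)] = 0/16 = 0
  <chi_3*chi_7, chi_7> = (1/16)[1*(2)*conj(2) + 1*(-2)*conj(-2) + 2*(sqrt(2))*conj(-sqrt(2)) + 2*(0)*conj(0) + 2*(-sqrt(2))*conj(sqrt(2)) + 4*(0)*conj(0) + 4*(0)*conj(0)]
      = (1/16)[(4) + (4) + (-4) + (0) + (-4) + (0) + (0)] = 0/16 = 0
Hence the multiplicities are chi_5: 1. Dimension check: dim(chi_3)*dim(chi_7) = 1*2 = 2 and sum (mult * dim) = 1*2 = 2.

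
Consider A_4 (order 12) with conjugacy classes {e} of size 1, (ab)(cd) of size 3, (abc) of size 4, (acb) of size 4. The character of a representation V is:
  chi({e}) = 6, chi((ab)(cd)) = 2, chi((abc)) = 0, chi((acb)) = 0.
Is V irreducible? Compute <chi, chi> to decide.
Not irreducible (reducible): <chi, chi> = 4 > 1.

Proof sketch: <chi, chi> = (1/|G|) sum_C |C| * |chi(C)|^2 = (1/12)[1*|6|^2 + 3*|2|^2 + 4*|0|^2 + 4*|0|^2]
  = (1/12)[(36) + (12) + (0) + (0)] = 48/12 = 4.
(Exp terms are combined using exp(i*s)*conj(exp(i*t)) = exp(i*(s-t)), and sums of them are collapsed using the identity that for every m > 1 the m distinct m-th roots of unity sum to 0, e.g. 1 + exp(2*I*pi/3) + exp(-2*I*pi/3) = 0.)
A character is irreducible iff <chi, chi> = 1, so this representation is reducible.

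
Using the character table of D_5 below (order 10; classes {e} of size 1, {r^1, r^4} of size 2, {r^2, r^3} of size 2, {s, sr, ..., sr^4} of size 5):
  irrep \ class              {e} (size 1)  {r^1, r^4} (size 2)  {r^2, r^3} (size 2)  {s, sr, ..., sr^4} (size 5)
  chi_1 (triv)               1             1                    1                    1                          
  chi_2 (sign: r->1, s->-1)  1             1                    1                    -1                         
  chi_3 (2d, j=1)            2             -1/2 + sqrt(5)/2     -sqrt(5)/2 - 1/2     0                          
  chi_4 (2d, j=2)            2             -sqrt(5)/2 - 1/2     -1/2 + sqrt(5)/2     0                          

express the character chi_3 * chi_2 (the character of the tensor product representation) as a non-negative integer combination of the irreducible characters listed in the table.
chi_3 tensor chi_2 = chi_3 (all other irreducibles have multiplicity 0).

Derivation: The character of a tensor product is the pointwise product (chi_3 * chi_2)(C) = chi_3(C) * chi_2(C):
  {e}: (2)*(1), {r^1, r^4}: (-1/2 + sqrt(5)/2)*(1), {r^2, r^3}: (-sqrt(5)/2 - 1/2)*(1), {s, sr, ..., sr^4}: (0)*(-1)
so (chi_3 * chi_2) takes values
  {e} -> 2, {r^1, r^4} -> -1/2 + sqrt(5)/2, {r^2, r^3} -> -sqrt(5)/2 - 1/2, {s, sr, ..., sr^4} -> 0.
Now take the inner product of this character with each irreducible chi from the table, <chi_3*chi_2, chi> = (1/10) sum_C |C| (chi_3*chi_2)(C) conj(chi(C)):
  <chi_3*chi_2, chi_1> = (1/10)[1*(2)*conj(1) + 2*(-1/2 + sqrt(5)/2)*conj(1) + 2*(-sqrt(5)/2 - 1/2)*conj(1) + 5*(0)*conj(1)]
      = (1/10)[(2) + (-1 + sqrt(5)) + (-sqrt(5) - 1) + (0)] = 0/10 = 0
  <chi_3*chi_2, chi_2> = (1/10)[1*(2)*conj(1) + 2*(-1/2 + sqrt(5)/2)*conj(1) + 2*(-sqrt(5)/2 - 1/2)*conj(1) + 5*(0)*conj(-1)]
      = (1/10)[(2) + (-1 + sqrt(5)) + (-sqrt(5) - 1) + (0)] = 0/10 = 0
  <chi_3*chi_2, chi_3> = (1/10)[1*(2)*conj(2) + 2*(-1/2 + sqrt(5)/2)*conj(-1/2 + sqrt(5)/2) + 2*(-sqrt(5)/2 - 1/2)*conj(-sqrt(5)/2 - 1/2) + 5*(0)*conj(0)]
      = (1/10)[(4) + (3 - sqrt(5)) + (sqrt(5) + 3) + (0)] = 10/10 = 1
  <chi_3*chi_2, chi_4> = (1/10)[1*(2)*conj(2) + 2*(-1/2 + sqrt(5)/2)*conj(-sqrt(5)/2 - 1/2) + 2*(-sqrt(5)/2 - 1/2)*conj(-1/2 + sqrt(5)/2) + 5*(0)*conj(0)]
      = (1/10)[(4) + (-2) + (-2) + (0)] = 0/10 = 0
Hence the multiplicities are chi_3: 1. Dimension check: dim(chi_3)*dim(chi_2) = 2*1 = 2 and sum (mult * dim) = 1*2 = 2.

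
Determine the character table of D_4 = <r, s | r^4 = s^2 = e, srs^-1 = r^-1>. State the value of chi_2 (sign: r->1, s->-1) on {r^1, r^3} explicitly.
Conjugacy classes: {e} of size 1, {r^2} of size 1, {r^1, r^3} of size 2, {s, sr^2, ...} of size 2, {sr, sr^3, ...} of size 2.
Character table:
  irrep \ class              {e} (size 1)  {r^2} (size 1)  {r^1, r^3} (size 2)  {s, sr^2, ...} (size 2)  {sr, sr^3, ...} (size 2)
  chi_1 (triv)               1             1               1                    1                        1                       
  chi_2 (sign: r->1, s->-1)  1             1               1                    -1                       -1                      
  chi_3 (r->-1, s->1)        1             1               -1                   1                        -1                      
  chi_4 (r->-1, s->-1)       1             1               -1                   -1                       1                       
  chi_5 (2d, j=1)            2             -2              0                    0                        0                       

Spot check: chi_2 (sign: r->1, s->-1) on {r^1, r^3} = 1.

D_4 has order 2*4 = 8 with 5 conjugacy classes, hence 5 irreducibles. Sum of squared dims 1 + 1 + 1 + 1 + 4 = 8 = |G|. Linear characters come from the abelianisation; the 2-dimensional irreps have character r^k -> 2*cos(2*pi*j*k/4), reflections -> 0.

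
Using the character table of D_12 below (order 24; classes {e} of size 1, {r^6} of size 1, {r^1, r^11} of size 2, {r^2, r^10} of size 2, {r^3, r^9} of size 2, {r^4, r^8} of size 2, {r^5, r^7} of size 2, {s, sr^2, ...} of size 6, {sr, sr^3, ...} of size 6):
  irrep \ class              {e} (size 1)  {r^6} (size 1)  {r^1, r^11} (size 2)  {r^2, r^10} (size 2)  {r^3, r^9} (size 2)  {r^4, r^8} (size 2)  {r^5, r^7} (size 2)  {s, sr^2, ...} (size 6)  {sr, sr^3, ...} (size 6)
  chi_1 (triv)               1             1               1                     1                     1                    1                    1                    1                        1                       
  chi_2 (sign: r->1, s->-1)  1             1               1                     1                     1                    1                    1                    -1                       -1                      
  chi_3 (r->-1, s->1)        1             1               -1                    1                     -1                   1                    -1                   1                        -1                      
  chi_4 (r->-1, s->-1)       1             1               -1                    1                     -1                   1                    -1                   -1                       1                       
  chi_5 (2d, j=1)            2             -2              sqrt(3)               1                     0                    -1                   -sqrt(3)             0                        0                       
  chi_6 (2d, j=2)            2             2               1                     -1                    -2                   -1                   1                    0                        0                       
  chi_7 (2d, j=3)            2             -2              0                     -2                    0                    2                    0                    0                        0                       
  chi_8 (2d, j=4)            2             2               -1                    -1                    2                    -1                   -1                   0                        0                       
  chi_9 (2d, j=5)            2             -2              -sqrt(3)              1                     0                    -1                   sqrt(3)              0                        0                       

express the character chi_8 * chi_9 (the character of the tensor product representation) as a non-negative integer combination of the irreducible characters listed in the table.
chi_8 tensor chi_9 = chi_5 + chi_7 (all other irreducibles have multiplicity 0).

Justification: The character of a tensor product is the pointwise product (chi_8 * chi_9)(C) = chi_8(C) * chi_9(C):
  {e}: (2)*(2), {r^6}: (2)*(-2), {r^1, r^11}: (-1)*(-sqrt(3)), {r^2, r^10}: (-1)*(1), {r^3, r^9}: (2)*(0), {r^4, r^8}: (-1)*(-1), {r^5, r^7}: (-1)*(sqrt(3)), {s, sr^2, ...}: (0)*(0), {sr, sr^3, ...}: (0)*(0)
so (chi_8 * chi_9) takes values
  {e} -> 4, {r^6} -> -4, {r^1, r^11} -> sqrt(3), {r^2, r^10} -> -1, {r^3, r^9} -> 0, {r^4, r^8} -> 1, {r^5, r^7} -> -sqrt(3), {s, sr^2, ...} -> 0, {sr, sr^3, ...} -> 0.
Now take the inner product of this character with each irreducible chi from the table, <chi_8*chi_9, chi> = (1/24) sum_C |C| (chi_8*chi_9)(C) conj(chi(C)):
  <chi_8*chi_9, chi_1> = (1/24)[1*(4)*conj(1) + 1*(-4)*conj(1) + 2*(sqrt(3))*conj(1) + 2*(-1)*conj(1) + 2*(0)*conj(1) + 2*(1)*conj(1) + 2*(-sqrt(3))*conj(1) + 6*(0)*conj(1) + 6*(0)*conj(1)]
      = (1/24)[(4) + (-4) + (2*sqrt(3)) + (-2) + (0) + (2) + (-2*sqrt(3)) + (0) + (0)] = 0/24 = 0
  <chi_8*chi_9, chi_2> = (1/24)[1*(4)*conj(1) + 1*(-4)*conj(1) + 2*(sqrt(3))*conj(1) + 2*(-1)*conj(1) + 2*(0)*conj(1) + 2*(1)*conj(1) + 2*(-sqrt(3))*conj(1) + 6*(0)*conj(-1) + 6*(0)*conj(-1)]
      = (1/24)[(4) + (-4) + (2*sqrt(3)) + (-2) + (0) + (2) + (-2*sqrt(3)) + (0) + (0)] = 0/24 = 0
  <chi_8*chi_9, chi_3> = (1/24)[1*(4)*conj(1) + 1*(-4)*conj(1) + 2*(sqrt(3))*conj(-1) + 2*(-1)*conj(1) + 2*(0)*conj(-1) + 2*(1)*conj(1) + 2*(-sqrt(3))*conj(-1) + 6*(0)*conj(1) + 6*(0)*conj(-1)]
      = (1/24)[(4) + (-4) + (-2*sqrt(3)) + (-2) + (0) + (2) + (2*sqrt(3)) + (0) + (0)] = 0/24 = 0
  <chi_8*chi_9, chi_4> = (1/24)[1*(4)*conj(1) + 1*(-4)*conj(1) + 2*(sqrt(3))*conj(-1) + 2*(-1)*conj(1) + 2*(0)*conj(-1) + 2*(1)*conj(1) + 2*(-sqrt(3))*conj(-1) + 6*(0)*conj(-1) + 6*(0)*conj(1)]
      = (1/24)[(4) + (-4) + (-2*sqrt(3)) + (-2) + (0) + (2) + (2*sqrt(3)) + (0) + (0)] = 0/24 = 0
  <chi_8*chi_9, chi_5> = (1/24)[1*(4)*conj(2) + 1*(-4)*conj(-2) + 2*(sqrt(3))*conj(sqrt(3)) + 2*(-1)*conj(1) + 2*(0)*conj(0) + 2*(1)*conj(-1) + 2*(-sqrt(3))*conj(-sqrt(3)) + 6*(0)*conj(0) + 6*(0)*conj(0)]
      = (1/24)[(8) + (8) + (6) + (-2) + (0) + (-2) + (6) + (0) + (0)] = 24/24 = 1
  <chi_8*chi_9, chi_6> = (1/24)[1*(4)*conj(2) + 1*(-4)*conj(2) + 2*(sqrt(3))*conj(1) + 2*(-1)*conj(-1) + 2*(0)*conj(-2) + 2*(1)*conj(-1) + 2*(-sqrt(3))*conj(1) + 6*(0)*conj(0) + 6*(0)*conj(0)]
      = (1/24)[(8) + (-8) + (2*sqrt(3)) + (2) + (0) + (-2) + (-2*sqrt(3)) + (0) + (0)] = 0/24 = 0
  <chi_8*chi_9, chi_7> = (1/24)[1*(4)*conj(2) + 1*(-4)*conj(-2) + 2*(sqrt(3))*conj(0) + 2*(-1)*conj(-2) + 2*(0)*conj(0) + 2*(1)*conj(2) + 2*(-sqrt(3))*conj(0) + 6*(0)*conj(0) + 6*(0)*conj(0)]
      = (1/24)[(8) + (8) + (0) + (4) + (0) + (4) + (0) + (0) + (0)] = 24/24 = 1
  <chi_8*chi_9, chi_8> = (1/24)[1*(4)*conj(2) + 1*(-4)*conj(2) + 2*(sqrt(3))*conj(-1) + 2*(-1)*conj(-1) + 2*(0)*conj(2) + 2*(1)*conj(-1) + 2*(-sqrt(3))*conj(-1) + 6*(0)*conj(0) + 6*(0)*conj(0)]
      = (1/24)[(8) + (-8) + (-2*sqrt(3)) + (2) + (0) + (-2) + (2*sqrt(3)) + (0) + (0)] = 0/24 = 0
  <chi_8*chi_9, chi_9> = (1/24)[1*(4)*conj(2) + 1*(-4)*conj(-2) + 2*(sqrt(3))*conj(-sqrt(3)) + 2*(-1)*conj(1) + 2*(0)*conj(0) + 2*(1)*conj(-1) + 2*(-sqrt(3))*conj(sqrt(3)) + 6*(0)*conj(0) + 6*(0)*conj(0)]
      = (1/24)[(8) + (8) + (-6) + (-2) + (0) + (-2) + (-6) + (0) + (0)] = 0/24 = 0
Hence the multiplicities are chi_5: 1, chi_7: 1. Dimension check: dim(chi_8)*dim(chi_9) = 2*2 = 4 and sum (mult * dim) = 1*2 + 1*2 = 4.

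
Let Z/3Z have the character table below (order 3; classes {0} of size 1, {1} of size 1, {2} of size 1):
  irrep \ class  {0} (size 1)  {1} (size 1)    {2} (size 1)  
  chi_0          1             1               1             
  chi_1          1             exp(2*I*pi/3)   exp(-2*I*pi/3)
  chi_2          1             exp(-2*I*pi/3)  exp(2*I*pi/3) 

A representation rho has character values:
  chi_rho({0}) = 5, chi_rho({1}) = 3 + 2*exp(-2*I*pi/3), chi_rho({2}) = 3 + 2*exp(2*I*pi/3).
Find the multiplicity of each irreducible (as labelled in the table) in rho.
Multiplicities: chi_0: 3, chi_1: 0, chi_2: 2.

Details: Use <chi_rho, chi> = (1/|G|) sum_C |C| * chi_rho(C) * conj(chi(C)) with |G| = 3 for each irreducible chi in the table:
  <chi_rho, chi_0> = (1/3)[1*(5)*conj(1) + 1*(3 + 2*exp(-2*I*pi/3))*conj(1) + 1*(3 + 2*exp(2*I*pi/3))*conj(1)]
      = (1/3)[(5) + (3 + 2*exp(-2*I*pi/3)) + (3 + 2*exp(2*I*pi/3))] = 9/3 = 3
  <chi_rho, chi_1> = (1/3)[1*(5)*conj(1) + 1*(3 + 2*exp(-2*I*pi/3))*conj(exp(2*I*pi/3)) + 1*(3 + 2*exp(2*I*pi/3))*conj(exp(-2*I*pi/3))]
      = (1/3)[(5) + (3*exp(-2*I*pi/3) + 2*exp(2*I*pi/3)) + (2*exp(-2*I*pi/3) + 3*exp(2*I*pi/3))] = 0/3 = 0
  <chi_rho, chi_2> = (1/3)[1*(5)*conj(1) + 1*(3 + 2*exp(-2*I*pi/3))*conj(exp(-2*I*pi/3)) + 1*(3 + 2*exp(2*I*pi/3))*conj(exp(2*I*pi/3))]
      = (1/3)[(5) + (2 + 3*exp(2*I*pi/3)) + (2 + 3*exp(-2*I*pi/3))] = 6/3 = 2
(Exp terms are combined using exp(i*s)*conj(exp(i*t)) = exp(i*(s-t)), and sums of them are collapsed using the identity that for every m > 1 the m distinct m-th roots of unity sum to 0, e.g. 1 + exp(2*I*pi/3) + exp(-2*I*pi/3) = 0.)
Dimension check: dim(rho) = sum (mult * dim) = 3*1 + 0*1 + 2*1 = 5 = chi_rho(e) = 5.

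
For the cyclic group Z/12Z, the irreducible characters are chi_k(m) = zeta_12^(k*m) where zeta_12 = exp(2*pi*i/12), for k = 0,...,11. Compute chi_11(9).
chi_11(9) = zeta_12^99 = I

Details: chi_11(9) = zeta_12^(11*9) = zeta_12^99. Since zeta_12^12 = 1, this equals zeta_12^3 = exp(2*pi*i*3/12) = I.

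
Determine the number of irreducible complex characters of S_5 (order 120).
7

Details: The number of irreducible complex representations of a finite group equals its number of conjugacy classes. Conjugacy classes in S_5 correspond to cycle types, i.e. partitions of 5; there are p(5) = 7 of them, so S_5 (order 120) has exactly 7 irreducible complex representations.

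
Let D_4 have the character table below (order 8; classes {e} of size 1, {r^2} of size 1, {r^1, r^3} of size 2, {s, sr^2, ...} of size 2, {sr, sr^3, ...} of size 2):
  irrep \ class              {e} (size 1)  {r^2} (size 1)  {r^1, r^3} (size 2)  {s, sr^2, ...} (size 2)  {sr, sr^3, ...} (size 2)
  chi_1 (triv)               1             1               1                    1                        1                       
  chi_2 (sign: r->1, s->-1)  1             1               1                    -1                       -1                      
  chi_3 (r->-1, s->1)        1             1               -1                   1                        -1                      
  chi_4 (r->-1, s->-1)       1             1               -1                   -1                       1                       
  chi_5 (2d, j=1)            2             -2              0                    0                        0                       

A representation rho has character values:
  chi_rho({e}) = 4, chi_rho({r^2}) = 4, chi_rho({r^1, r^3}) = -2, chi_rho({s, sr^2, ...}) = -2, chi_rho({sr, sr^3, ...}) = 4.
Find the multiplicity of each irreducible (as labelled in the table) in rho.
Multiplicities: chi_1: 1, chi_2: 0, chi_3: 0, chi_4: 3, chi_5: 0.

Details: Use <chi_rho, chi> = (1/|G|) sum_C |C| * chi_rho(C) * conj(chi(C)) with |G| = 8 for each irreducible chi in the table:
  <chi_rho, chi_1> = (1/8)[1*(4)*conj(1) + 1*(4)*conj(1) + 2*(-2)*conj(1) + 2*(-2)*conj(1) + 2*(4)*conj(1)]
      = (1/8)[(4) + (4) + (-4) + (-4) + (8)] = 8/8 = 1
  <chi_rho, chi_2> = (1/8)[1*(4)*conj(1) + 1*(4)*conj(1) + 2*(-2)*conj(1) + 2*(-2)*conj(-1) + 2*(4)*conj(-1)]
      = (1/8)[(4) + (4) + (-4) + (4) + (-8)] = 0/8 = 0
  <chi_rho, chi_3> = (1/8)[1*(4)*conj(1) + 1*(4)*conj(1) + 2*(-2)*conj(-1) + 2*(-2)*conj(1) + 2*(4)*conj(-1)]
      = (1/8)[(4) + (4) + (4) + (-4) + (-8)] = 0/8 = 0
  <chi_rho, chi_4> = (1/8)[1*(4)*conj(1) + 1*(4)*conj(1) + 2*(-2)*conj(-1) + 2*(-2)*conj(-1) + 2*(4)*conj(1)]
      = (1/8)[(4) + (4) + (4) + (4) + (8)] = 24/8 = 3
  <chi_rho, chi_5> = (1/8)[1*(4)*conj(2) + 1*(4)*conj(-2) + 2*(-2)*conj(0) + 2*(-2)*conj(0) + 2*(4)*conj(0)]
      = (1/8)[(8) + (-8) + (0) + (0) + (0)] = 0/8 = 0
Dimension check: dim(rho) = sum (mult * dim) = 1*1 + 0*1 + 0*1 + 3*1 + 0*2 = 4 = chi_rho(e) = 4.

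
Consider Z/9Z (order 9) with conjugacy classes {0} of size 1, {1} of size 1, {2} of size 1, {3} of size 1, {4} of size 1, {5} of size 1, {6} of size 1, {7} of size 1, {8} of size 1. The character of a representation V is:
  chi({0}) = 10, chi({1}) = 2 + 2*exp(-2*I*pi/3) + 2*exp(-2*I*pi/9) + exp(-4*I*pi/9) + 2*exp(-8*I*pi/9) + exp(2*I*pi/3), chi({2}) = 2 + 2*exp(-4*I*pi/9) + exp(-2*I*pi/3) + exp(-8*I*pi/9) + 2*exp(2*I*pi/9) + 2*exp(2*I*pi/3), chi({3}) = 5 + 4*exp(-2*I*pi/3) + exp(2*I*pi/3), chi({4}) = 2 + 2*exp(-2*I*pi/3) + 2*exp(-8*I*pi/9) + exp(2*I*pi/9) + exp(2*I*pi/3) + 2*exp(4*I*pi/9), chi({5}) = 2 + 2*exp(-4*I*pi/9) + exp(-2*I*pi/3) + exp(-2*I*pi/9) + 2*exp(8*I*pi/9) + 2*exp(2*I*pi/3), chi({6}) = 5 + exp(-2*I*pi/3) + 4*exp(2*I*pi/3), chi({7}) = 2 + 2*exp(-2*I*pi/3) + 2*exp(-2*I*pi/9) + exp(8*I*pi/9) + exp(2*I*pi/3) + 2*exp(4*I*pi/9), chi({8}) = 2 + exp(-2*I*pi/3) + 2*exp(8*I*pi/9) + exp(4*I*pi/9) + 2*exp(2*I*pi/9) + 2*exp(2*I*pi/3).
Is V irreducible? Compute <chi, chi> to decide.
Not irreducible (reducible): <chi, chi> = 18 > 1.

Reasoning: <chi, chi> = (1/|G|) sum_C |C| * |chi(C)|^2 = (1/9)[1*|10|^2 + 1*|2 + 2*exp(-2*I*pi/3) + 2*exp(-2*I*pi/9) + exp(-4*I*pi/9) + 2*exp(-8*I*pi/9) + exp(2*I*pi/3)|^2 + 1*|2 + 2*exp(-4*I*pi/9) + exp(-2*I*pi/3) + exp(-8*I*pi/9) + 2*exp(2*I*pi/9) + 2*exp(2*I*pi/3)|^2 + 1*|5 + 4*exp(-2*I*pi/3) + exp(2*I*pi/3)|^2 + 1*|2 + 2*exp(-2*I*pi/3) + 2*exp(-8*I*pi/9) + exp(2*I*pi/9) + exp(2*I*pi/3) + 2*exp(4*I*pi/9)|^2 + 1*|2 + 2*exp(-4*I*pi/9) + exp(-2*I*pi/3) + exp(-2*I*pi/9) + 2*exp(8*I*pi/9) + 2*exp(2*I*pi/3)|^2 + 1*|5 + exp(-2*I*pi/3) + 4*exp(2*I*pi/3)|^2 + 1*|2 + 2*exp(-2*I*pi/3) + 2*exp(-2*I*pi/9) + exp(8*I*pi/9) + exp(2*I*pi/3) + 2*exp(4*I*pi/9)|^2 + 1*|2 + exp(-2*I*pi/3) + 2*exp(8*I*pi/9) + exp(4*I*pi/9) + 2*exp(2*I*pi/9) + 2*exp(2*I*pi/3)|^2]
  = (1/9)[(100) + (18 + 12*exp(-2*I*pi/3) + 10*exp(-4*I*pi/9) + 12*exp(-2*I*pi/9) + 7*exp(-8*I*pi/9) + 7*exp(8*I*pi/9) + 12*exp(2*I*pi/9) + 10*exp(4*I*pi/9) + 12*exp(2*I*pi/3)) + (18 + 12*exp(-4*I*pi/9) + 12*exp(-2*I*pi/3) + 7*exp(-2*I*pi/9) + 10*exp(-8*I*pi/9) + 10*exp(8*I*pi/9) + 7*exp(2*I*pi/9) + 12*exp(2*I*pi/3) + 12*exp(4*I*pi/9)) + (13) + (18 + 12*exp(-2*I*pi/3) + 7*exp(-4*I*pi/9) + 10*exp(-2*I*pi/9) + 12*exp(-8*I*pi/9) + 12*exp(8*I*pi/9) + 10*exp(2*I*pi/9) + 7*exp(4*I*pi/9) + 12*exp(2*I*pi/3)) + (18 + 12*exp(-2*I*pi/3) + 7*exp(-4*I*pi/9) + 10*exp(-2*I*pi/9) + 12*exp(-8*I*pi/9) + 12*exp(8*I*pi/9) + 10*exp(2*I*pi/9) + 7*exp(4*I*pi/9) + 12*exp(2*I*pi/3)) + (13) + (18 + 12*exp(-4*I*pi/9) + 12*exp(-2*I*pi/3) + 7*exp(-2*I*pi/9) + 10*exp(-8*I*pi/9) + 10*exp(8*I*pi/9) + 7*exp(2*I*pi/9) + 12*exp(2*I*pi/3) + 12*exp(4*I*pi/9)) + (18 + 12*exp(-2*I*pi/3) + 10*exp(-4*I*pi/9) + 12*exp(-2*I*pi/9) + 7*exp(-8*I*pi/9) + 7*exp(8*I*pi/9) + 12*exp(2*I*pi/9) + 10*exp(4*I*pi/9) + 12*exp(2*I*pi/3))] = 162/9 = 18.
(Exp terms are combined using exp(i*s)*conj(exp(i*t)) = exp(i*(s-t)), and sums of them are collapsed using the identity that for every m > 1 the m distinct m-th roots of unity sum to 0, e.g. 1 + exp(2*I*pi/3) + exp(-2*I*pi/3) = 0.)
A character is irreducible iff <chi, chi> = 1, so this representation is reducible.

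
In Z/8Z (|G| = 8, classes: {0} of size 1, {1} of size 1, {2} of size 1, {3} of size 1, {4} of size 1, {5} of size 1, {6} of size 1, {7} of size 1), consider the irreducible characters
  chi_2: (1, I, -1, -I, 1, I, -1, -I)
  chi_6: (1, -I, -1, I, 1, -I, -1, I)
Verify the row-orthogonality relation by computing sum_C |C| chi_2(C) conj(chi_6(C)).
Sum = 0; so <chi_2, chi_6> = 0 (distinct irreducibles are orthogonal).

Why: Compute term by term over conjugacy classes (|C| * chi_2(C) * conj(chi_6(C))):
  1*(1)*conj(1) + 1*(I)*conj(-I) + 1*(-1)*conj(-1) + 1*(-I)*conj(I) + 1*(1)*conj(1) + 1*(I)*conj(-I) + 1*(-1)*conj(-1) + 1*(-I)*conj(I)
  = (1) + (-1) + (1) + (-1) + (1) + (-1) + (1) + (-1)
  = 0.
(Exp terms are combined using exp(i*s)*conj(exp(i*t)) = exp(i*(s-t)), and sums of them are collapsed using the identity that for every m > 1 the m distinct m-th roots of unity sum to 0, e.g. 1 + exp(2*I*pi/3) + exp(-2*I*pi/3) = 0.)
Dividing by |G| = 8 gives 0/8 = 0, matching the row-orthogonality relation <chi_2, chi_6> = [chi_2 = chi_6].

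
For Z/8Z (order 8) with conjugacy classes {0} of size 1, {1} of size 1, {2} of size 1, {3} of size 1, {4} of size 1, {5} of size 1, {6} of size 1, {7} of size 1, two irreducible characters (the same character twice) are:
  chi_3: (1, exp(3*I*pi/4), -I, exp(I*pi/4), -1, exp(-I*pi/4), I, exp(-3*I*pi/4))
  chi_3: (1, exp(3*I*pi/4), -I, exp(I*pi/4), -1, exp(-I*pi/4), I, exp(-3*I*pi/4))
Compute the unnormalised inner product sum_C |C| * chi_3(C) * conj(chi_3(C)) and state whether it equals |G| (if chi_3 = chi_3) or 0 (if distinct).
Sum = 8 = |G| = 8; so <chi_3, chi_3> = 1 (norm-1 confirms irreducibility).

Solution. Compute term by term over conjugacy classes (|C| * chi_3(C) * conj(chi_3(C))):
  1*(1)*conj(1) + 1*(exp(3*I*pi/4))*conj(exp(3*I*pi/4)) + 1*(-I)*conj(-I) + 1*(exp(I*pi/4))*conj(exp(I*pi/4)) + 1*(-1)*conj(-1) + 1*(exp(-I*pi/4))*conj(exp(-I*pi/4)) + 1*(I)*conj(I) + 1*(exp(-3*I*pi/4))*conj(exp(-3*I*pi/4))
  = (1) + (1) + (1) + (1) + (1) + (1) + (1) + (1)
  = 8.
(Exp terms are combined using exp(i*s)*conj(exp(i*t)) = exp(i*(s-t)), and sums of them are collapsed using the identity that for every m > 1 the m distinct m-th roots of unity sum to 0, e.g. 1 + exp(2*I*pi/3) + exp(-2*I*pi/3) = 0.)
Dividing by |G| = 8 gives 8/8 = 1, matching the row-orthogonality relation <chi_3, chi_3> = [chi_3 = chi_3].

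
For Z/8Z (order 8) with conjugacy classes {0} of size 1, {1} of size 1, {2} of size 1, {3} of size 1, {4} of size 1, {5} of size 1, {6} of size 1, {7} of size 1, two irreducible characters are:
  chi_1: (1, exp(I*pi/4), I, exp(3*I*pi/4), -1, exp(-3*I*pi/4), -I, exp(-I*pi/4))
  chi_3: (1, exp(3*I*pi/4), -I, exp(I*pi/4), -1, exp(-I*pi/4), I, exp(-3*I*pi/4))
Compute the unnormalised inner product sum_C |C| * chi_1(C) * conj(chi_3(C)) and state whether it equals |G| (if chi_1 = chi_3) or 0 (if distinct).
Sum = 0; so <chi_1, chi_3> = 0 (distinct irreducibles are orthogonal).

Why: Compute term by term over conjugacy classes (|C| * chi_1(C) * conj(chi_3(C))):
  1*(1)*conj(1) + 1*(exp(I*pi/4))*conj(exp(3*I*pi/4)) + 1*(I)*conj(-I) + 1*(exp(3*I*pi/4))*conj(exp(I*pi/4)) + 1*(-1)*conj(-1) + 1*(exp(-3*I*pi/4))*conj(exp(-I*pi/4)) + 1*(-I)*conj(I) + 1*(exp(-I*pi/4))*conj(exp(-3*I*pi/4))
  = (1) + (-I) + (-1) + (I) + (1) + (-I) + (-1) + (I)
  = 0.
(Exp terms are combined using exp(i*s)*conj(exp(i*t)) = exp(i*(s-t)), and sums of them are collapsed using the identity that for every m > 1 the m distinct m-th roots of unity sum to 0, e.g. 1 + exp(2*I*pi/3) + exp(-2*I*pi/3) = 0.)
Dividing by |G| = 8 gives 0/8 = 0, matching the row-orthogonality relation <chi_1, chi_3> = [chi_1 = chi_3].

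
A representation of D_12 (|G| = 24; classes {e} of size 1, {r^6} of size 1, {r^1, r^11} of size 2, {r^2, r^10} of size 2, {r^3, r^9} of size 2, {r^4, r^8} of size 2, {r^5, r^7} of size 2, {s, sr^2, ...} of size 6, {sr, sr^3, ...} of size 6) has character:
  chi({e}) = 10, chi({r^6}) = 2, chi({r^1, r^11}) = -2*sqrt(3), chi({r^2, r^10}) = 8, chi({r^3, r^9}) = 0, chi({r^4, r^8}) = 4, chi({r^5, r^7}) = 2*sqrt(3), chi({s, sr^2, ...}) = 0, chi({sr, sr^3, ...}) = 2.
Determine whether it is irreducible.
Not irreducible (reducible): <chi, chi> = 14 > 1.

Justification: <chi, chi> = (1/|G|) sum_C |C| * |chi(C)|^2 = (1/24)[1*|10|^2 + 1*|2|^2 + 2*|-2*sqrt(3)|^2 + 2*|8|^2 + 2*|0|^2 + 2*|4|^2 + 2*|2*sqrt(3)|^2 + 6*|0|^2 + 6*|2|^2]
  = (1/24)[(100) + (4) + (24) + (128) + (0) + (32) + (24) + (0) + (24)] = 336/24 = 14.
A character is irreducible iff <chi, chi> = 1, so this representation is reducible.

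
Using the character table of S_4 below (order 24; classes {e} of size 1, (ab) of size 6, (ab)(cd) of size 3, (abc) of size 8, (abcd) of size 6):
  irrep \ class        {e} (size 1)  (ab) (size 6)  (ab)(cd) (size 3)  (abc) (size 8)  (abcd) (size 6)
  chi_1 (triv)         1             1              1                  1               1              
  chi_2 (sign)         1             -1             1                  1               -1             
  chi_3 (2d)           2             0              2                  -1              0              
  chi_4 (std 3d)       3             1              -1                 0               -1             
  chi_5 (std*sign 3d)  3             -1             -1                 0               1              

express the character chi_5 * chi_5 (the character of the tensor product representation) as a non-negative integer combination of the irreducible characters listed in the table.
chi_5 tensor chi_5 = chi_1 + chi_3 + chi_4 + chi_5 (all other irreducibles have multiplicity 0).

Details: The character of a tensor product is the pointwise product (chi_5 * chi_5)(C) = chi_5(C) * chi_5(C):
  {e}: (3)*(3), (ab): (-1)*(-1), (ab)(cd): (-1)*(-1), (abc): (0)*(0), (abcd): (1)*(1)
so (chi_5 * chi_5) takes values
  {e} -> 9, (ab) -> 1, (ab)(cd) -> 1, (abc) -> 0, (abcd) -> 1.
Now take the inner product of this character with each irreducible chi from the table, <chi_5*chi_5, chi> = (1/24) sum_C |C| (chi_5*chi_5)(C) conj(chi(C)):
  <chi_5*chi_5, chi_1> = (1/24)[1*(9)*conj(1) + 6*(1)*conj(1) + 3*(1)*conj(1) + 8*(0)*conj(1) + 6*(1)*conj(1)]
      = (1/24)[(9) + (6) + (3) + (0) + (6)] = 24/24 = 1
  <chi_5*chi_5, chi_2> = (1/24)[1*(9)*conj(1) + 6*(1)*conj(-1) + 3*(1)*conj(1) + 8*(0)*conj(1) + 6*(1)*conj(-1)]
      = (1/24)[(9) + (-6) + (3) + (0) + (-6)] = 0/24 = 0
  <chi_5*chi_5, chi_3> = (1/24)[1*(9)*conj(2) + 6*(1)*conj(0) + 3*(1)*conj(2) + 8*(0)*conj(-1) + 6*(1)*conj(0)]
      = (1/24)[(18) + (0) + (6) + (0) + (0)] = 24/24 = 1
  <chi_5*chi_5, chi_4> = (1/24)[1*(9)*conj(3) + 6*(1)*conj(1) + 3*(1)*conj(-1) + 8*(0)*conj(0) + 6*(1)*conj(-1)]
      = (1/24)[(27) + (6) + (-3) + (0) + (-6)] = 24/24 = 1
  <chi_5*chi_5, chi_5> = (1/24)[1*(9)*conj(3) + 6*(1)*conj(-1) + 3*(1)*conj(-1) + 8*(0)*conj(0) + 6*(1)*conj(1)]
      = (1/24)[(27) + (-6) + (-3) + (0) + (6)] = 24/24 = 1
Hence the multiplicities are chi_1: 1, chi_3: 1, chi_4: 1, chi_5: 1. Dimension check: dim(chi_5)*dim(chi_5) = 3*3 = 9 and sum (mult * dim) = 1*1 + 1*2 + 1*3 + 1*3 = 9.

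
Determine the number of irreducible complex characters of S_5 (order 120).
7

The number of irreducible complex representations of a finite group equals its number of conjugacy classes. Conjugacy classes in S_5 correspond to cycle types, i.e. partitions of 5; there are p(5) = 7 of them, so S_5 (order 120) has exactly 7 irreducible complex representations.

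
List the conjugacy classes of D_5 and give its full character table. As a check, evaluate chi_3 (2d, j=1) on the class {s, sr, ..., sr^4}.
Conjugacy classes: {e} of size 1, {r^1, r^4} of size 2, {r^2, r^3} of size 2, {s, sr, ..., sr^4} of size 5.
Character table:
  irrep \ class              {e} (size 1)  {r^1, r^4} (size 2)  {r^2, r^3} (size 2)  {s, sr, ..., sr^4} (size 5)
  chi_1 (triv)               1             1                    1                    1                          
  chi_2 (sign: r->1, s->-1)  1             1                    1                    -1                         
  chi_3 (2d, j=1)            2             -1/2 + sqrt(5)/2     -sqrt(5)/2 - 1/2     0                          
  chi_4 (2d, j=2)            2             -sqrt(5)/2 - 1/2     -1/2 + sqrt(5)/2     0                          

Spot check: chi_3 (2d, j=1) on {s, sr, ..., sr^4} = 0.

Explanation: D_5 has order 2*5 = 10 with 4 conjugacy classes, hence 4 irreducibles. Sum of squared dims 1 + 1 + 4 + 4 = 10 = |G|. Linear characters come from the abelianisation; the 2-dimensional irreps have character r^k -> 2*cos(2*pi*j*k/5), reflections -> 0.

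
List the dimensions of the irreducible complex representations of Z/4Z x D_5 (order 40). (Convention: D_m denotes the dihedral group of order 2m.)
Dimensions: 1, 1, 1, 1, 1, 1, 1, 1, 2, 2, 2, 2, 2, 2, 2, 2

Details: There are 16 irreducibles (= number of conjugacy classes). Their dimensions d_i satisfy sum d_i^2 = |G| = 40: 1 + 1 + 1 + 1 + 1 + 1 + 1 + 1 + 4 + 4 + 4 + 4 + 4 + 4 + 4 + 4 = 40. (For the product with Z/4Z: each of the 4 1-dim characters of Z/4Z tensors with each irrep of D_5, giving 4 copies of each D_5-dimension.)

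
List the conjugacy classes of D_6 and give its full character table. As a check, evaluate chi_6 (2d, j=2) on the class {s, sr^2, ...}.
Conjugacy classes: {e} of size 1, {r^3} of size 1, {r^1, r^5} of size 2, {r^2, r^4} of size 2, {s, sr^2, ...} of size 3, {sr, sr^3, ...} of size 3.
Character table:
  irrep \ class              {e} (size 1)  {r^3} (size 1)  {r^1, r^5} (size 2)  {r^2, r^4} (size 2)  {s, sr^2, ...} (size 3)  {sr, sr^3, ...} (size 3)
  chi_1 (triv)               1             1               1                    1                    1                        1                       
  chi_2 (sign: r->1, s->-1)  1             1               1                    1                    -1                       -1                      
  chi_3 (r->-1, s->1)        1             -1              -1                   1                    1                        -1                      
  chi_4 (r->-1, s->-1)       1             -1              -1                   1                    -1                       1                       
  chi_5 (2d, j=1)            2             -2              1                    -1                   0                        0                       
  chi_6 (2d, j=2)            2             2               -1                   -1                   0                        0                       

Spot check: chi_6 (2d, j=2) on {s, sr^2, ...} = 0.

Proof sketch: D_6 has order 2*6 = 12 with 6 conjugacy classes, hence 6 irreducibles. Sum of squared dims 1 + 1 + 1 + 1 + 4 + 4 = 12 = |G|. Linear characters come from the abelianisation; the 2-dimensional irreps have character r^k -> 2*cos(2*pi*j*k/6), reflections -> 0.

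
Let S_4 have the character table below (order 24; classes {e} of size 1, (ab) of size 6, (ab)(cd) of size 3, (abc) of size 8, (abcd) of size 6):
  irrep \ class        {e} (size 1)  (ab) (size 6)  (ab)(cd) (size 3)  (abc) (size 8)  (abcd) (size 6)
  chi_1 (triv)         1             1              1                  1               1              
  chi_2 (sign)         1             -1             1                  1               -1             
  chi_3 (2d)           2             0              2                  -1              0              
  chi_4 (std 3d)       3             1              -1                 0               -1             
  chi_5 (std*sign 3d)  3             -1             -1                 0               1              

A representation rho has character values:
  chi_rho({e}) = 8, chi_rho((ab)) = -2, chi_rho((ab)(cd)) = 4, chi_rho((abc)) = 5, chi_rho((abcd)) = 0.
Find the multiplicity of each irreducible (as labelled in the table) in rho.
Multiplicities: chi_1: 2, chi_2: 3, chi_3: 0, chi_4: 0, chi_5: 1.

Argument: Use <chi_rho, chi> = (1/|G|) sum_C |C| * chi_rho(C) * conj(chi(C)) with |G| = 24 for each irreducible chi in the table:
  <chi_rho, chi_1> = (1/24)[1*(8)*conj(1) + 6*(-2)*conj(1) + 3*(4)*conj(1) + 8*(5)*conj(1) + 6*(0)*conj(1)]
      = (1/24)[(8) + (-12) + (12) + (40) + (0)] = 48/24 = 2
  <chi_rho, chi_2> = (1/24)[1*(8)*conj(1) + 6*(-2)*conj(-1) + 3*(4)*conj(1) + 8*(5)*conj(1) + 6*(0)*conj(-1)]
      = (1/24)[(8) + (12) + (12) + (40) + (0)] = 72/24 = 3
  <chi_rho, chi_3> = (1/24)[1*(8)*conj(2) + 6*(-2)*conj(0) + 3*(4)*conj(2) + 8*(5)*conj(-1) + 6*(0)*conj(0)]
      = (1/24)[(16) + (0) + (24) + (-40) + (0)] = 0/24 = 0
  <chi_rho, chi_4> = (1/24)[1*(8)*conj(3) + 6*(-2)*conj(1) + 3*(4)*conj(-1) + 8*(5)*conj(0) + 6*(0)*conj(-1)]
      = (1/24)[(24) + (-12) + (-12) + (0) + (0)] = 0/24 = 0
  <chi_rho, chi_5> = (1/24)[1*(8)*conj(3) + 6*(-2)*conj(-1) + 3*(4)*conj(-1) + 8*(5)*conj(0) + 6*(0)*conj(1)]
      = (1/24)[(24) + (12) + (-12) + (0) + (0)] = 24/24 = 1
Dimension check: dim(rho) = sum (mult * dim) = 2*1 + 3*1 + 0*2 + 0*3 + 1*3 = 8 = chi_rho(e) = 8.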